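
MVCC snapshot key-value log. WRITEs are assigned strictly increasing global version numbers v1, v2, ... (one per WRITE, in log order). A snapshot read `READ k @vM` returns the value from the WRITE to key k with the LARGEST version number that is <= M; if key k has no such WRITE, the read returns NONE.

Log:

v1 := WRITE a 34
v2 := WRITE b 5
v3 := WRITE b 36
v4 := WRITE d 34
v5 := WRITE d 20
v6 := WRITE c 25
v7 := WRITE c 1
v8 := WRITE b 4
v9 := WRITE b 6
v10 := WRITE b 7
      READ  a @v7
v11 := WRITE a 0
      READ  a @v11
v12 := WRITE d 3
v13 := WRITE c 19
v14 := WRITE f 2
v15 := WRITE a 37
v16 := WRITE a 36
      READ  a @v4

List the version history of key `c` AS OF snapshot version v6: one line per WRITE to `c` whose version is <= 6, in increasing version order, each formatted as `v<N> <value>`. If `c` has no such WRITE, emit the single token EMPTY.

Scan writes for key=c with version <= 6:
  v1 WRITE a 34 -> skip
  v2 WRITE b 5 -> skip
  v3 WRITE b 36 -> skip
  v4 WRITE d 34 -> skip
  v5 WRITE d 20 -> skip
  v6 WRITE c 25 -> keep
  v7 WRITE c 1 -> drop (> snap)
  v8 WRITE b 4 -> skip
  v9 WRITE b 6 -> skip
  v10 WRITE b 7 -> skip
  v11 WRITE a 0 -> skip
  v12 WRITE d 3 -> skip
  v13 WRITE c 19 -> drop (> snap)
  v14 WRITE f 2 -> skip
  v15 WRITE a 37 -> skip
  v16 WRITE a 36 -> skip
Collected: [(6, 25)]

Answer: v6 25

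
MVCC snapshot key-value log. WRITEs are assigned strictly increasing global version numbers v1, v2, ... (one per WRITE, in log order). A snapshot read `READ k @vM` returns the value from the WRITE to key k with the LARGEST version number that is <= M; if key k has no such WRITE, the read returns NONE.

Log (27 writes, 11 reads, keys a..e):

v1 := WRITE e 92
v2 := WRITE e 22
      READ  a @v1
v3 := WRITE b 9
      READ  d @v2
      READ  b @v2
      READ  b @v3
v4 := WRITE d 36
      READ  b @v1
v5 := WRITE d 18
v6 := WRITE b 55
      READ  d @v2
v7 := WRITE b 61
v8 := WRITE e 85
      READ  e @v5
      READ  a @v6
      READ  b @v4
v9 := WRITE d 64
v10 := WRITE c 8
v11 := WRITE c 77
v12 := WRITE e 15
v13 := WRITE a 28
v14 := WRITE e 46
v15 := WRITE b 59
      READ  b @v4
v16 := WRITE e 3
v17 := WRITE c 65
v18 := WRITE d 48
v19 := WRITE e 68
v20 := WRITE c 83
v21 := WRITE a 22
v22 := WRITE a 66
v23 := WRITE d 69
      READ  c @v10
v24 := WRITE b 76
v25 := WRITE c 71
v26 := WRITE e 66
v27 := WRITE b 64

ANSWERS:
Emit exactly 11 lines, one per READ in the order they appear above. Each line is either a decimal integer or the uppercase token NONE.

Answer: NONE
NONE
NONE
9
NONE
NONE
22
NONE
9
9
8

Derivation:
v1: WRITE e=92  (e history now [(1, 92)])
v2: WRITE e=22  (e history now [(1, 92), (2, 22)])
READ a @v1: history=[] -> no version <= 1 -> NONE
v3: WRITE b=9  (b history now [(3, 9)])
READ d @v2: history=[] -> no version <= 2 -> NONE
READ b @v2: history=[(3, 9)] -> no version <= 2 -> NONE
READ b @v3: history=[(3, 9)] -> pick v3 -> 9
v4: WRITE d=36  (d history now [(4, 36)])
READ b @v1: history=[(3, 9)] -> no version <= 1 -> NONE
v5: WRITE d=18  (d history now [(4, 36), (5, 18)])
v6: WRITE b=55  (b history now [(3, 9), (6, 55)])
READ d @v2: history=[(4, 36), (5, 18)] -> no version <= 2 -> NONE
v7: WRITE b=61  (b history now [(3, 9), (6, 55), (7, 61)])
v8: WRITE e=85  (e history now [(1, 92), (2, 22), (8, 85)])
READ e @v5: history=[(1, 92), (2, 22), (8, 85)] -> pick v2 -> 22
READ a @v6: history=[] -> no version <= 6 -> NONE
READ b @v4: history=[(3, 9), (6, 55), (7, 61)] -> pick v3 -> 9
v9: WRITE d=64  (d history now [(4, 36), (5, 18), (9, 64)])
v10: WRITE c=8  (c history now [(10, 8)])
v11: WRITE c=77  (c history now [(10, 8), (11, 77)])
v12: WRITE e=15  (e history now [(1, 92), (2, 22), (8, 85), (12, 15)])
v13: WRITE a=28  (a history now [(13, 28)])
v14: WRITE e=46  (e history now [(1, 92), (2, 22), (8, 85), (12, 15), (14, 46)])
v15: WRITE b=59  (b history now [(3, 9), (6, 55), (7, 61), (15, 59)])
READ b @v4: history=[(3, 9), (6, 55), (7, 61), (15, 59)] -> pick v3 -> 9
v16: WRITE e=3  (e history now [(1, 92), (2, 22), (8, 85), (12, 15), (14, 46), (16, 3)])
v17: WRITE c=65  (c history now [(10, 8), (11, 77), (17, 65)])
v18: WRITE d=48  (d history now [(4, 36), (5, 18), (9, 64), (18, 48)])
v19: WRITE e=68  (e history now [(1, 92), (2, 22), (8, 85), (12, 15), (14, 46), (16, 3), (19, 68)])
v20: WRITE c=83  (c history now [(10, 8), (11, 77), (17, 65), (20, 83)])
v21: WRITE a=22  (a history now [(13, 28), (21, 22)])
v22: WRITE a=66  (a history now [(13, 28), (21, 22), (22, 66)])
v23: WRITE d=69  (d history now [(4, 36), (5, 18), (9, 64), (18, 48), (23, 69)])
READ c @v10: history=[(10, 8), (11, 77), (17, 65), (20, 83)] -> pick v10 -> 8
v24: WRITE b=76  (b history now [(3, 9), (6, 55), (7, 61), (15, 59), (24, 76)])
v25: WRITE c=71  (c history now [(10, 8), (11, 77), (17, 65), (20, 83), (25, 71)])
v26: WRITE e=66  (e history now [(1, 92), (2, 22), (8, 85), (12, 15), (14, 46), (16, 3), (19, 68), (26, 66)])
v27: WRITE b=64  (b history now [(3, 9), (6, 55), (7, 61), (15, 59), (24, 76), (27, 64)])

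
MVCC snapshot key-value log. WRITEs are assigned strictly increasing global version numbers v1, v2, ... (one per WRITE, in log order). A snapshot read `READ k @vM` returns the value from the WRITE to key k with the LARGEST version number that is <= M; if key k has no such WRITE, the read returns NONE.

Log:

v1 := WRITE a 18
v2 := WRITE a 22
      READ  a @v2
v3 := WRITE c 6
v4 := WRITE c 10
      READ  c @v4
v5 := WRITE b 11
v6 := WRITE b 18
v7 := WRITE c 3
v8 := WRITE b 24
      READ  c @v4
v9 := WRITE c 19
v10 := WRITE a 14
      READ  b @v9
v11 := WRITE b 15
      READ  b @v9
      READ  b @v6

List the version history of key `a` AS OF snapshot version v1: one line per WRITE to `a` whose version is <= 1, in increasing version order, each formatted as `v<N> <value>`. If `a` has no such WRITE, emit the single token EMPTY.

Scan writes for key=a with version <= 1:
  v1 WRITE a 18 -> keep
  v2 WRITE a 22 -> drop (> snap)
  v3 WRITE c 6 -> skip
  v4 WRITE c 10 -> skip
  v5 WRITE b 11 -> skip
  v6 WRITE b 18 -> skip
  v7 WRITE c 3 -> skip
  v8 WRITE b 24 -> skip
  v9 WRITE c 19 -> skip
  v10 WRITE a 14 -> drop (> snap)
  v11 WRITE b 15 -> skip
Collected: [(1, 18)]

Answer: v1 18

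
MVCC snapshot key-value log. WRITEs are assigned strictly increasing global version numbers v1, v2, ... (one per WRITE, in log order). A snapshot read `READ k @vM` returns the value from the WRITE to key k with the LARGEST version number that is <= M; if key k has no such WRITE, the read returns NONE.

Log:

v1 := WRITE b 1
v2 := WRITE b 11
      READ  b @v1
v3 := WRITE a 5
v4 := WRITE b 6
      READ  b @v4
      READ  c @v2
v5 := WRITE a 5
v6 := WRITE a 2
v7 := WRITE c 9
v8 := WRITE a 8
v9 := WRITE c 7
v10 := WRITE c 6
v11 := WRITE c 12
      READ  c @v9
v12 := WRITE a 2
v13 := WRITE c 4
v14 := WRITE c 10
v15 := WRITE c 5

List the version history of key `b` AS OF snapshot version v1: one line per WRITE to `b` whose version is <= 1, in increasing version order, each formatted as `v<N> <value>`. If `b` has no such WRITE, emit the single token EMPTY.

Answer: v1 1

Derivation:
Scan writes for key=b with version <= 1:
  v1 WRITE b 1 -> keep
  v2 WRITE b 11 -> drop (> snap)
  v3 WRITE a 5 -> skip
  v4 WRITE b 6 -> drop (> snap)
  v5 WRITE a 5 -> skip
  v6 WRITE a 2 -> skip
  v7 WRITE c 9 -> skip
  v8 WRITE a 8 -> skip
  v9 WRITE c 7 -> skip
  v10 WRITE c 6 -> skip
  v11 WRITE c 12 -> skip
  v12 WRITE a 2 -> skip
  v13 WRITE c 4 -> skip
  v14 WRITE c 10 -> skip
  v15 WRITE c 5 -> skip
Collected: [(1, 1)]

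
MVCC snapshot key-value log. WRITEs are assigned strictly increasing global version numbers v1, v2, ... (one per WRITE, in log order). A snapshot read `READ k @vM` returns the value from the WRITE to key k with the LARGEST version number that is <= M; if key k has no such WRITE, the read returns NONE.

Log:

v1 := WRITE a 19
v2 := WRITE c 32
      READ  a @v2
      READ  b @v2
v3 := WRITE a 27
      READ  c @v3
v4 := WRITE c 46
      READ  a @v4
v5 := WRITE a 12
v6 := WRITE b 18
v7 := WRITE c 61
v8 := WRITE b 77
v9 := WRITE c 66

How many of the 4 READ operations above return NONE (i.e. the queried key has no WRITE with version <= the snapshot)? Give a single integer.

v1: WRITE a=19  (a history now [(1, 19)])
v2: WRITE c=32  (c history now [(2, 32)])
READ a @v2: history=[(1, 19)] -> pick v1 -> 19
READ b @v2: history=[] -> no version <= 2 -> NONE
v3: WRITE a=27  (a history now [(1, 19), (3, 27)])
READ c @v3: history=[(2, 32)] -> pick v2 -> 32
v4: WRITE c=46  (c history now [(2, 32), (4, 46)])
READ a @v4: history=[(1, 19), (3, 27)] -> pick v3 -> 27
v5: WRITE a=12  (a history now [(1, 19), (3, 27), (5, 12)])
v6: WRITE b=18  (b history now [(6, 18)])
v7: WRITE c=61  (c history now [(2, 32), (4, 46), (7, 61)])
v8: WRITE b=77  (b history now [(6, 18), (8, 77)])
v9: WRITE c=66  (c history now [(2, 32), (4, 46), (7, 61), (9, 66)])
Read results in order: ['19', 'NONE', '32', '27']
NONE count = 1

Answer: 1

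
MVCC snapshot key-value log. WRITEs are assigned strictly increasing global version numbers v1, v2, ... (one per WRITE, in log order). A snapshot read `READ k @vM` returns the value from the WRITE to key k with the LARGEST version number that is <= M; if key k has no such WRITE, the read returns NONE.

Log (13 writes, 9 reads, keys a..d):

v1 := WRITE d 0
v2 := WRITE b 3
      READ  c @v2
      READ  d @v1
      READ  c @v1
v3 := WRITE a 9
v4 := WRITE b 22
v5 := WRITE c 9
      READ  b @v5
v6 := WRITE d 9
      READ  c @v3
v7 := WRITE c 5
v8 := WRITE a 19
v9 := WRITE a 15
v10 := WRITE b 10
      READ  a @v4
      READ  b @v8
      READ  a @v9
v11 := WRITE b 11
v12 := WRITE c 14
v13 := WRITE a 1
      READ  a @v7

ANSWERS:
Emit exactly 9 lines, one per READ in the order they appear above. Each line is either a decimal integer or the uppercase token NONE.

Answer: NONE
0
NONE
22
NONE
9
22
15
9

Derivation:
v1: WRITE d=0  (d history now [(1, 0)])
v2: WRITE b=3  (b history now [(2, 3)])
READ c @v2: history=[] -> no version <= 2 -> NONE
READ d @v1: history=[(1, 0)] -> pick v1 -> 0
READ c @v1: history=[] -> no version <= 1 -> NONE
v3: WRITE a=9  (a history now [(3, 9)])
v4: WRITE b=22  (b history now [(2, 3), (4, 22)])
v5: WRITE c=9  (c history now [(5, 9)])
READ b @v5: history=[(2, 3), (4, 22)] -> pick v4 -> 22
v6: WRITE d=9  (d history now [(1, 0), (6, 9)])
READ c @v3: history=[(5, 9)] -> no version <= 3 -> NONE
v7: WRITE c=5  (c history now [(5, 9), (7, 5)])
v8: WRITE a=19  (a history now [(3, 9), (8, 19)])
v9: WRITE a=15  (a history now [(3, 9), (8, 19), (9, 15)])
v10: WRITE b=10  (b history now [(2, 3), (4, 22), (10, 10)])
READ a @v4: history=[(3, 9), (8, 19), (9, 15)] -> pick v3 -> 9
READ b @v8: history=[(2, 3), (4, 22), (10, 10)] -> pick v4 -> 22
READ a @v9: history=[(3, 9), (8, 19), (9, 15)] -> pick v9 -> 15
v11: WRITE b=11  (b history now [(2, 3), (4, 22), (10, 10), (11, 11)])
v12: WRITE c=14  (c history now [(5, 9), (7, 5), (12, 14)])
v13: WRITE a=1  (a history now [(3, 9), (8, 19), (9, 15), (13, 1)])
READ a @v7: history=[(3, 9), (8, 19), (9, 15), (13, 1)] -> pick v3 -> 9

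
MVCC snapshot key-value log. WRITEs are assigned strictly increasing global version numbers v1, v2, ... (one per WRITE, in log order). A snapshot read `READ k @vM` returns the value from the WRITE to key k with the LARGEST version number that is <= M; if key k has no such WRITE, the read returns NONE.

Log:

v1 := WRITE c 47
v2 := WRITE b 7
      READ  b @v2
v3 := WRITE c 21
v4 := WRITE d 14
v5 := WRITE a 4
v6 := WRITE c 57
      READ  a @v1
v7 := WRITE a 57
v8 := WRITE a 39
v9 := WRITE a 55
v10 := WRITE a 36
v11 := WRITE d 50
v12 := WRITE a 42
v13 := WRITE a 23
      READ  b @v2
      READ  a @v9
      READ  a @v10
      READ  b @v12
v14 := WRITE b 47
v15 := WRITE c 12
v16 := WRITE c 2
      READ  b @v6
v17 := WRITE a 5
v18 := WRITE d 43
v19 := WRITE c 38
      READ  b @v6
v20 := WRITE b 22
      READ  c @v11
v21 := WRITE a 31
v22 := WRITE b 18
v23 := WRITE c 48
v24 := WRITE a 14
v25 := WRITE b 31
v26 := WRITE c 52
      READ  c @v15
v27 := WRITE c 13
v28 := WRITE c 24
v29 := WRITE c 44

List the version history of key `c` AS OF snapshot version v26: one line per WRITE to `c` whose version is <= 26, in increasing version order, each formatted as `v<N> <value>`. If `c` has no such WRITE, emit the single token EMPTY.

Scan writes for key=c with version <= 26:
  v1 WRITE c 47 -> keep
  v2 WRITE b 7 -> skip
  v3 WRITE c 21 -> keep
  v4 WRITE d 14 -> skip
  v5 WRITE a 4 -> skip
  v6 WRITE c 57 -> keep
  v7 WRITE a 57 -> skip
  v8 WRITE a 39 -> skip
  v9 WRITE a 55 -> skip
  v10 WRITE a 36 -> skip
  v11 WRITE d 50 -> skip
  v12 WRITE a 42 -> skip
  v13 WRITE a 23 -> skip
  v14 WRITE b 47 -> skip
  v15 WRITE c 12 -> keep
  v16 WRITE c 2 -> keep
  v17 WRITE a 5 -> skip
  v18 WRITE d 43 -> skip
  v19 WRITE c 38 -> keep
  v20 WRITE b 22 -> skip
  v21 WRITE a 31 -> skip
  v22 WRITE b 18 -> skip
  v23 WRITE c 48 -> keep
  v24 WRITE a 14 -> skip
  v25 WRITE b 31 -> skip
  v26 WRITE c 52 -> keep
  v27 WRITE c 13 -> drop (> snap)
  v28 WRITE c 24 -> drop (> snap)
  v29 WRITE c 44 -> drop (> snap)
Collected: [(1, 47), (3, 21), (6, 57), (15, 12), (16, 2), (19, 38), (23, 48), (26, 52)]

Answer: v1 47
v3 21
v6 57
v15 12
v16 2
v19 38
v23 48
v26 52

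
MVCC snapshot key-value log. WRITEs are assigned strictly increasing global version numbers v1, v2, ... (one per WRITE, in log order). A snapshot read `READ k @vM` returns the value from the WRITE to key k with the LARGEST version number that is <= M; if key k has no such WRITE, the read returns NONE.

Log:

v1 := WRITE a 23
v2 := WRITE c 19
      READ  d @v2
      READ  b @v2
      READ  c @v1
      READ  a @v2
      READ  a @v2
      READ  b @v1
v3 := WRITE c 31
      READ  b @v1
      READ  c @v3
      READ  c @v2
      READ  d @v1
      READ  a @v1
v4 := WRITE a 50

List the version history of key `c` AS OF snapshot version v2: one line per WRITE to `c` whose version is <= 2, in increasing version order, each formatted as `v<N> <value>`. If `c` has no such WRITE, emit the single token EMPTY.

Scan writes for key=c with version <= 2:
  v1 WRITE a 23 -> skip
  v2 WRITE c 19 -> keep
  v3 WRITE c 31 -> drop (> snap)
  v4 WRITE a 50 -> skip
Collected: [(2, 19)]

Answer: v2 19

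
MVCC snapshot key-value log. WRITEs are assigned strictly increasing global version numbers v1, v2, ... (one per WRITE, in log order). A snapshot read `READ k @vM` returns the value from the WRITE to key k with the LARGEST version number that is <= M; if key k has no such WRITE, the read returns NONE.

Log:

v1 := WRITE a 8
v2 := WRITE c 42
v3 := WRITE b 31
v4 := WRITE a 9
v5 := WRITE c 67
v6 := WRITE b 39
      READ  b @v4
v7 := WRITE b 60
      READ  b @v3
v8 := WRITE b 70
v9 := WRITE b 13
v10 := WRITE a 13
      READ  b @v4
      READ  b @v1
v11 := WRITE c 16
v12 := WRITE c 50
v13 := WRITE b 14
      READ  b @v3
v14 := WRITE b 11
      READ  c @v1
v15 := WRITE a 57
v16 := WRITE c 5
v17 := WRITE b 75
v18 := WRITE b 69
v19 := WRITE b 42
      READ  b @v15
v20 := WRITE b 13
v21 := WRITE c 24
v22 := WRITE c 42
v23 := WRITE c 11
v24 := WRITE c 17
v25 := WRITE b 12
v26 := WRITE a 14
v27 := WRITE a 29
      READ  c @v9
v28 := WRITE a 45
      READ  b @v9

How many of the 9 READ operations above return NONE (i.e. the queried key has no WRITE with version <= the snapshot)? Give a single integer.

v1: WRITE a=8  (a history now [(1, 8)])
v2: WRITE c=42  (c history now [(2, 42)])
v3: WRITE b=31  (b history now [(3, 31)])
v4: WRITE a=9  (a history now [(1, 8), (4, 9)])
v5: WRITE c=67  (c history now [(2, 42), (5, 67)])
v6: WRITE b=39  (b history now [(3, 31), (6, 39)])
READ b @v4: history=[(3, 31), (6, 39)] -> pick v3 -> 31
v7: WRITE b=60  (b history now [(3, 31), (6, 39), (7, 60)])
READ b @v3: history=[(3, 31), (6, 39), (7, 60)] -> pick v3 -> 31
v8: WRITE b=70  (b history now [(3, 31), (6, 39), (7, 60), (8, 70)])
v9: WRITE b=13  (b history now [(3, 31), (6, 39), (7, 60), (8, 70), (9, 13)])
v10: WRITE a=13  (a history now [(1, 8), (4, 9), (10, 13)])
READ b @v4: history=[(3, 31), (6, 39), (7, 60), (8, 70), (9, 13)] -> pick v3 -> 31
READ b @v1: history=[(3, 31), (6, 39), (7, 60), (8, 70), (9, 13)] -> no version <= 1 -> NONE
v11: WRITE c=16  (c history now [(2, 42), (5, 67), (11, 16)])
v12: WRITE c=50  (c history now [(2, 42), (5, 67), (11, 16), (12, 50)])
v13: WRITE b=14  (b history now [(3, 31), (6, 39), (7, 60), (8, 70), (9, 13), (13, 14)])
READ b @v3: history=[(3, 31), (6, 39), (7, 60), (8, 70), (9, 13), (13, 14)] -> pick v3 -> 31
v14: WRITE b=11  (b history now [(3, 31), (6, 39), (7, 60), (8, 70), (9, 13), (13, 14), (14, 11)])
READ c @v1: history=[(2, 42), (5, 67), (11, 16), (12, 50)] -> no version <= 1 -> NONE
v15: WRITE a=57  (a history now [(1, 8), (4, 9), (10, 13), (15, 57)])
v16: WRITE c=5  (c history now [(2, 42), (5, 67), (11, 16), (12, 50), (16, 5)])
v17: WRITE b=75  (b history now [(3, 31), (6, 39), (7, 60), (8, 70), (9, 13), (13, 14), (14, 11), (17, 75)])
v18: WRITE b=69  (b history now [(3, 31), (6, 39), (7, 60), (8, 70), (9, 13), (13, 14), (14, 11), (17, 75), (18, 69)])
v19: WRITE b=42  (b history now [(3, 31), (6, 39), (7, 60), (8, 70), (9, 13), (13, 14), (14, 11), (17, 75), (18, 69), (19, 42)])
READ b @v15: history=[(3, 31), (6, 39), (7, 60), (8, 70), (9, 13), (13, 14), (14, 11), (17, 75), (18, 69), (19, 42)] -> pick v14 -> 11
v20: WRITE b=13  (b history now [(3, 31), (6, 39), (7, 60), (8, 70), (9, 13), (13, 14), (14, 11), (17, 75), (18, 69), (19, 42), (20, 13)])
v21: WRITE c=24  (c history now [(2, 42), (5, 67), (11, 16), (12, 50), (16, 5), (21, 24)])
v22: WRITE c=42  (c history now [(2, 42), (5, 67), (11, 16), (12, 50), (16, 5), (21, 24), (22, 42)])
v23: WRITE c=11  (c history now [(2, 42), (5, 67), (11, 16), (12, 50), (16, 5), (21, 24), (22, 42), (23, 11)])
v24: WRITE c=17  (c history now [(2, 42), (5, 67), (11, 16), (12, 50), (16, 5), (21, 24), (22, 42), (23, 11), (24, 17)])
v25: WRITE b=12  (b history now [(3, 31), (6, 39), (7, 60), (8, 70), (9, 13), (13, 14), (14, 11), (17, 75), (18, 69), (19, 42), (20, 13), (25, 12)])
v26: WRITE a=14  (a history now [(1, 8), (4, 9), (10, 13), (15, 57), (26, 14)])
v27: WRITE a=29  (a history now [(1, 8), (4, 9), (10, 13), (15, 57), (26, 14), (27, 29)])
READ c @v9: history=[(2, 42), (5, 67), (11, 16), (12, 50), (16, 5), (21, 24), (22, 42), (23, 11), (24, 17)] -> pick v5 -> 67
v28: WRITE a=45  (a history now [(1, 8), (4, 9), (10, 13), (15, 57), (26, 14), (27, 29), (28, 45)])
READ b @v9: history=[(3, 31), (6, 39), (7, 60), (8, 70), (9, 13), (13, 14), (14, 11), (17, 75), (18, 69), (19, 42), (20, 13), (25, 12)] -> pick v9 -> 13
Read results in order: ['31', '31', '31', 'NONE', '31', 'NONE', '11', '67', '13']
NONE count = 2

Answer: 2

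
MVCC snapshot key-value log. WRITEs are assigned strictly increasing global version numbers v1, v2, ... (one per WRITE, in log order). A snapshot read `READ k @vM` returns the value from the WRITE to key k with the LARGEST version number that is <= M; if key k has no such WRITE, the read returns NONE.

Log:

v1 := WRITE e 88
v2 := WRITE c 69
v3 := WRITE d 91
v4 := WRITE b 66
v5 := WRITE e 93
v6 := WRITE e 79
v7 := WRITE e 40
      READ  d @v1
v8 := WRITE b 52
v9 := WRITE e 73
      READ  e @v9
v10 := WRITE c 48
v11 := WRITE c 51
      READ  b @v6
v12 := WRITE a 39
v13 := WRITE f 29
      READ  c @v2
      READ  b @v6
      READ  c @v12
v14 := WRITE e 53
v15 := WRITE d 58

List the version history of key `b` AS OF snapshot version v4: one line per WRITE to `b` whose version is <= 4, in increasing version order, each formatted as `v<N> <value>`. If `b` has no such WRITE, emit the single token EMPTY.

Answer: v4 66

Derivation:
Scan writes for key=b with version <= 4:
  v1 WRITE e 88 -> skip
  v2 WRITE c 69 -> skip
  v3 WRITE d 91 -> skip
  v4 WRITE b 66 -> keep
  v5 WRITE e 93 -> skip
  v6 WRITE e 79 -> skip
  v7 WRITE e 40 -> skip
  v8 WRITE b 52 -> drop (> snap)
  v9 WRITE e 73 -> skip
  v10 WRITE c 48 -> skip
  v11 WRITE c 51 -> skip
  v12 WRITE a 39 -> skip
  v13 WRITE f 29 -> skip
  v14 WRITE e 53 -> skip
  v15 WRITE d 58 -> skip
Collected: [(4, 66)]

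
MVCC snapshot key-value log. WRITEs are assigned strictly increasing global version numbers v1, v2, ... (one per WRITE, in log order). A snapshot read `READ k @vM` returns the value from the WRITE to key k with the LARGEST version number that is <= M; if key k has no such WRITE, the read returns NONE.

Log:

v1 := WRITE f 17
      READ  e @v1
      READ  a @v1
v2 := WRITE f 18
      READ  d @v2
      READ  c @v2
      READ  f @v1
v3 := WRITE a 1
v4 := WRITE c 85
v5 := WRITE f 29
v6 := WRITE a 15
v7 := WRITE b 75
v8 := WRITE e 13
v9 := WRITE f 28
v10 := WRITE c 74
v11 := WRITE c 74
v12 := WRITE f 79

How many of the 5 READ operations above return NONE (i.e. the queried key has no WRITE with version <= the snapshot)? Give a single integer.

v1: WRITE f=17  (f history now [(1, 17)])
READ e @v1: history=[] -> no version <= 1 -> NONE
READ a @v1: history=[] -> no version <= 1 -> NONE
v2: WRITE f=18  (f history now [(1, 17), (2, 18)])
READ d @v2: history=[] -> no version <= 2 -> NONE
READ c @v2: history=[] -> no version <= 2 -> NONE
READ f @v1: history=[(1, 17), (2, 18)] -> pick v1 -> 17
v3: WRITE a=1  (a history now [(3, 1)])
v4: WRITE c=85  (c history now [(4, 85)])
v5: WRITE f=29  (f history now [(1, 17), (2, 18), (5, 29)])
v6: WRITE a=15  (a history now [(3, 1), (6, 15)])
v7: WRITE b=75  (b history now [(7, 75)])
v8: WRITE e=13  (e history now [(8, 13)])
v9: WRITE f=28  (f history now [(1, 17), (2, 18), (5, 29), (9, 28)])
v10: WRITE c=74  (c history now [(4, 85), (10, 74)])
v11: WRITE c=74  (c history now [(4, 85), (10, 74), (11, 74)])
v12: WRITE f=79  (f history now [(1, 17), (2, 18), (5, 29), (9, 28), (12, 79)])
Read results in order: ['NONE', 'NONE', 'NONE', 'NONE', '17']
NONE count = 4

Answer: 4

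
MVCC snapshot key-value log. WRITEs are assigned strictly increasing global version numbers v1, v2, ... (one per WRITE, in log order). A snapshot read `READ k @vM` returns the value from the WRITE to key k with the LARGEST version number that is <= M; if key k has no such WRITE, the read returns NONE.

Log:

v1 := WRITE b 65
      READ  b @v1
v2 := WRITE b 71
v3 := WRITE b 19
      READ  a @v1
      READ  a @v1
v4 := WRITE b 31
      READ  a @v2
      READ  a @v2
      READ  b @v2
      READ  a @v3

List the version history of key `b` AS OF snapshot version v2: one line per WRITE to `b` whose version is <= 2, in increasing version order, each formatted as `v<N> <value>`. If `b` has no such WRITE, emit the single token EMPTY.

Scan writes for key=b with version <= 2:
  v1 WRITE b 65 -> keep
  v2 WRITE b 71 -> keep
  v3 WRITE b 19 -> drop (> snap)
  v4 WRITE b 31 -> drop (> snap)
Collected: [(1, 65), (2, 71)]

Answer: v1 65
v2 71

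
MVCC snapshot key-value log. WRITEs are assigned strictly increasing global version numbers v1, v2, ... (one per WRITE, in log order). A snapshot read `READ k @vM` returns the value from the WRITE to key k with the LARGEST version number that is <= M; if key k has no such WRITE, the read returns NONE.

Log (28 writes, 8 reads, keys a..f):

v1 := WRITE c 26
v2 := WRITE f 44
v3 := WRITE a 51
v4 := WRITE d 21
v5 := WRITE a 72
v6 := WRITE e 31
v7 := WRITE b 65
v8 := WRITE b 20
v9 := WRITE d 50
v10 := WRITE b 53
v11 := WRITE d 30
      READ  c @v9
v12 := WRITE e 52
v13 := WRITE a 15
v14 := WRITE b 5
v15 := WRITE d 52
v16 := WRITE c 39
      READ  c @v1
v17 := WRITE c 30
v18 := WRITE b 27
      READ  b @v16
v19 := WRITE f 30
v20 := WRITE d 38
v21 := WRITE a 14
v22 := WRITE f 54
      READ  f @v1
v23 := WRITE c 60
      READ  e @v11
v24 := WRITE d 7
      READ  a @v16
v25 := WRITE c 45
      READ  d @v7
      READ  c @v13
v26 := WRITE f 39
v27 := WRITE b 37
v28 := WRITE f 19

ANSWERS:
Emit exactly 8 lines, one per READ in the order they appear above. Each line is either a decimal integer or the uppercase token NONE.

v1: WRITE c=26  (c history now [(1, 26)])
v2: WRITE f=44  (f history now [(2, 44)])
v3: WRITE a=51  (a history now [(3, 51)])
v4: WRITE d=21  (d history now [(4, 21)])
v5: WRITE a=72  (a history now [(3, 51), (5, 72)])
v6: WRITE e=31  (e history now [(6, 31)])
v7: WRITE b=65  (b history now [(7, 65)])
v8: WRITE b=20  (b history now [(7, 65), (8, 20)])
v9: WRITE d=50  (d history now [(4, 21), (9, 50)])
v10: WRITE b=53  (b history now [(7, 65), (8, 20), (10, 53)])
v11: WRITE d=30  (d history now [(4, 21), (9, 50), (11, 30)])
READ c @v9: history=[(1, 26)] -> pick v1 -> 26
v12: WRITE e=52  (e history now [(6, 31), (12, 52)])
v13: WRITE a=15  (a history now [(3, 51), (5, 72), (13, 15)])
v14: WRITE b=5  (b history now [(7, 65), (8, 20), (10, 53), (14, 5)])
v15: WRITE d=52  (d history now [(4, 21), (9, 50), (11, 30), (15, 52)])
v16: WRITE c=39  (c history now [(1, 26), (16, 39)])
READ c @v1: history=[(1, 26), (16, 39)] -> pick v1 -> 26
v17: WRITE c=30  (c history now [(1, 26), (16, 39), (17, 30)])
v18: WRITE b=27  (b history now [(7, 65), (8, 20), (10, 53), (14, 5), (18, 27)])
READ b @v16: history=[(7, 65), (8, 20), (10, 53), (14, 5), (18, 27)] -> pick v14 -> 5
v19: WRITE f=30  (f history now [(2, 44), (19, 30)])
v20: WRITE d=38  (d history now [(4, 21), (9, 50), (11, 30), (15, 52), (20, 38)])
v21: WRITE a=14  (a history now [(3, 51), (5, 72), (13, 15), (21, 14)])
v22: WRITE f=54  (f history now [(2, 44), (19, 30), (22, 54)])
READ f @v1: history=[(2, 44), (19, 30), (22, 54)] -> no version <= 1 -> NONE
v23: WRITE c=60  (c history now [(1, 26), (16, 39), (17, 30), (23, 60)])
READ e @v11: history=[(6, 31), (12, 52)] -> pick v6 -> 31
v24: WRITE d=7  (d history now [(4, 21), (9, 50), (11, 30), (15, 52), (20, 38), (24, 7)])
READ a @v16: history=[(3, 51), (5, 72), (13, 15), (21, 14)] -> pick v13 -> 15
v25: WRITE c=45  (c history now [(1, 26), (16, 39), (17, 30), (23, 60), (25, 45)])
READ d @v7: history=[(4, 21), (9, 50), (11, 30), (15, 52), (20, 38), (24, 7)] -> pick v4 -> 21
READ c @v13: history=[(1, 26), (16, 39), (17, 30), (23, 60), (25, 45)] -> pick v1 -> 26
v26: WRITE f=39  (f history now [(2, 44), (19, 30), (22, 54), (26, 39)])
v27: WRITE b=37  (b history now [(7, 65), (8, 20), (10, 53), (14, 5), (18, 27), (27, 37)])
v28: WRITE f=19  (f history now [(2, 44), (19, 30), (22, 54), (26, 39), (28, 19)])

Answer: 26
26
5
NONE
31
15
21
26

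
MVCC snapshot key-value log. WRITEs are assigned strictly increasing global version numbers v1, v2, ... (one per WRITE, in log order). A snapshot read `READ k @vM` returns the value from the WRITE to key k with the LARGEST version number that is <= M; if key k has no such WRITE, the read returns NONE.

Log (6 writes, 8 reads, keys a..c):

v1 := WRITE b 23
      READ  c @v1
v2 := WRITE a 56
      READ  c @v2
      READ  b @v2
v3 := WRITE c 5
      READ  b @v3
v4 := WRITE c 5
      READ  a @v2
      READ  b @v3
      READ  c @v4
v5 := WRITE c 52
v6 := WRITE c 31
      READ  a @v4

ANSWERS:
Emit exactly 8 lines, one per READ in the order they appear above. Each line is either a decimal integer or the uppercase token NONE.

Answer: NONE
NONE
23
23
56
23
5
56

Derivation:
v1: WRITE b=23  (b history now [(1, 23)])
READ c @v1: history=[] -> no version <= 1 -> NONE
v2: WRITE a=56  (a history now [(2, 56)])
READ c @v2: history=[] -> no version <= 2 -> NONE
READ b @v2: history=[(1, 23)] -> pick v1 -> 23
v3: WRITE c=5  (c history now [(3, 5)])
READ b @v3: history=[(1, 23)] -> pick v1 -> 23
v4: WRITE c=5  (c history now [(3, 5), (4, 5)])
READ a @v2: history=[(2, 56)] -> pick v2 -> 56
READ b @v3: history=[(1, 23)] -> pick v1 -> 23
READ c @v4: history=[(3, 5), (4, 5)] -> pick v4 -> 5
v5: WRITE c=52  (c history now [(3, 5), (4, 5), (5, 52)])
v6: WRITE c=31  (c history now [(3, 5), (4, 5), (5, 52), (6, 31)])
READ a @v4: history=[(2, 56)] -> pick v2 -> 56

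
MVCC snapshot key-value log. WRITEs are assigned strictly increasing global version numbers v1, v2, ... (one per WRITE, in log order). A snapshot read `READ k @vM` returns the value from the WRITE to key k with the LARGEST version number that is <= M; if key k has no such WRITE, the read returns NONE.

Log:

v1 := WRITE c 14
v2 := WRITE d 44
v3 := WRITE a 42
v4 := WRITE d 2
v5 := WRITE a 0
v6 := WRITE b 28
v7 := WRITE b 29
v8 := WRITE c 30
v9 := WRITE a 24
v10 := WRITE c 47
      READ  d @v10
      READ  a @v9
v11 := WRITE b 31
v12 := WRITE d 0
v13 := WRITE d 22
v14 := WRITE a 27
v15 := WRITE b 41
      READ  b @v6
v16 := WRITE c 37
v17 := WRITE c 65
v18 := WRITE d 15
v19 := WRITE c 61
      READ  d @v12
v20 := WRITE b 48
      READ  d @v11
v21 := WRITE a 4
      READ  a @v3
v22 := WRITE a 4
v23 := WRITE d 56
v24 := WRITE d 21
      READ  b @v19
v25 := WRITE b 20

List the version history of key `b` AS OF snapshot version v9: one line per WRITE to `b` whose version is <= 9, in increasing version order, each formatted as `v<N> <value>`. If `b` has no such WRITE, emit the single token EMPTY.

Answer: v6 28
v7 29

Derivation:
Scan writes for key=b with version <= 9:
  v1 WRITE c 14 -> skip
  v2 WRITE d 44 -> skip
  v3 WRITE a 42 -> skip
  v4 WRITE d 2 -> skip
  v5 WRITE a 0 -> skip
  v6 WRITE b 28 -> keep
  v7 WRITE b 29 -> keep
  v8 WRITE c 30 -> skip
  v9 WRITE a 24 -> skip
  v10 WRITE c 47 -> skip
  v11 WRITE b 31 -> drop (> snap)
  v12 WRITE d 0 -> skip
  v13 WRITE d 22 -> skip
  v14 WRITE a 27 -> skip
  v15 WRITE b 41 -> drop (> snap)
  v16 WRITE c 37 -> skip
  v17 WRITE c 65 -> skip
  v18 WRITE d 15 -> skip
  v19 WRITE c 61 -> skip
  v20 WRITE b 48 -> drop (> snap)
  v21 WRITE a 4 -> skip
  v22 WRITE a 4 -> skip
  v23 WRITE d 56 -> skip
  v24 WRITE d 21 -> skip
  v25 WRITE b 20 -> drop (> snap)
Collected: [(6, 28), (7, 29)]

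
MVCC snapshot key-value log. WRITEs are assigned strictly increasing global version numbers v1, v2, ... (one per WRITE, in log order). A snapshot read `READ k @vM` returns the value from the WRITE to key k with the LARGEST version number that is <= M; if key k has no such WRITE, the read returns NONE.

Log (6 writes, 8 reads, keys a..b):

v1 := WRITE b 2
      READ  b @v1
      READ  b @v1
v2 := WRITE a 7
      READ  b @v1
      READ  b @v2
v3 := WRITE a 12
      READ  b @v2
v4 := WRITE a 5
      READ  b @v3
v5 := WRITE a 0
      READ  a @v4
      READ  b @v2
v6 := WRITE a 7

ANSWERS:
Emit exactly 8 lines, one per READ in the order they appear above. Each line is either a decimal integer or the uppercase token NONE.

Answer: 2
2
2
2
2
2
5
2

Derivation:
v1: WRITE b=2  (b history now [(1, 2)])
READ b @v1: history=[(1, 2)] -> pick v1 -> 2
READ b @v1: history=[(1, 2)] -> pick v1 -> 2
v2: WRITE a=7  (a history now [(2, 7)])
READ b @v1: history=[(1, 2)] -> pick v1 -> 2
READ b @v2: history=[(1, 2)] -> pick v1 -> 2
v3: WRITE a=12  (a history now [(2, 7), (3, 12)])
READ b @v2: history=[(1, 2)] -> pick v1 -> 2
v4: WRITE a=5  (a history now [(2, 7), (3, 12), (4, 5)])
READ b @v3: history=[(1, 2)] -> pick v1 -> 2
v5: WRITE a=0  (a history now [(2, 7), (3, 12), (4, 5), (5, 0)])
READ a @v4: history=[(2, 7), (3, 12), (4, 5), (5, 0)] -> pick v4 -> 5
READ b @v2: history=[(1, 2)] -> pick v1 -> 2
v6: WRITE a=7  (a history now [(2, 7), (3, 12), (4, 5), (5, 0), (6, 7)])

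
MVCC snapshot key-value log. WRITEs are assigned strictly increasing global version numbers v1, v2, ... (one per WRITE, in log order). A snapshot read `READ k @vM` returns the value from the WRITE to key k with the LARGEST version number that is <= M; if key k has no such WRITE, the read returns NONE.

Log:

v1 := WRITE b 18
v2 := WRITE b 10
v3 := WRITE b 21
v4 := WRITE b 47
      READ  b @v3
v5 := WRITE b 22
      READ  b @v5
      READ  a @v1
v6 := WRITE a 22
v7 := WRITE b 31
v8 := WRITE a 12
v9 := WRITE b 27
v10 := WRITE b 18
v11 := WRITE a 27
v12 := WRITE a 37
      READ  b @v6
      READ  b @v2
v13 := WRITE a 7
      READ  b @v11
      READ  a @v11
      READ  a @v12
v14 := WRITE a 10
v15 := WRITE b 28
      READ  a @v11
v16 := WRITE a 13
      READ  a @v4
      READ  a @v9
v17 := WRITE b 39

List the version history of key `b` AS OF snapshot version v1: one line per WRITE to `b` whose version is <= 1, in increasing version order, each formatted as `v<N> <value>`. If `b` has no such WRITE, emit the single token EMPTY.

Answer: v1 18

Derivation:
Scan writes for key=b with version <= 1:
  v1 WRITE b 18 -> keep
  v2 WRITE b 10 -> drop (> snap)
  v3 WRITE b 21 -> drop (> snap)
  v4 WRITE b 47 -> drop (> snap)
  v5 WRITE b 22 -> drop (> snap)
  v6 WRITE a 22 -> skip
  v7 WRITE b 31 -> drop (> snap)
  v8 WRITE a 12 -> skip
  v9 WRITE b 27 -> drop (> snap)
  v10 WRITE b 18 -> drop (> snap)
  v11 WRITE a 27 -> skip
  v12 WRITE a 37 -> skip
  v13 WRITE a 7 -> skip
  v14 WRITE a 10 -> skip
  v15 WRITE b 28 -> drop (> snap)
  v16 WRITE a 13 -> skip
  v17 WRITE b 39 -> drop (> snap)
Collected: [(1, 18)]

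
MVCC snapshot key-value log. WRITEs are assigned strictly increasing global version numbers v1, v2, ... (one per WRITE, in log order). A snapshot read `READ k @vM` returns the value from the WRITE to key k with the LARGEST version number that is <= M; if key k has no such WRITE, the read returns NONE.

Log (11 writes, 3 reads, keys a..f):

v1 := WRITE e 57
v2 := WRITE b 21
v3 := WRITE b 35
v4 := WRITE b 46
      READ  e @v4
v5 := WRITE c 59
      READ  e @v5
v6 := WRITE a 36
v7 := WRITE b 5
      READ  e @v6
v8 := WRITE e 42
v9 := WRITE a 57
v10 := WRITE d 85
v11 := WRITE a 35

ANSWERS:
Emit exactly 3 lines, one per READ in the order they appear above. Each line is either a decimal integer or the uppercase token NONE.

Answer: 57
57
57

Derivation:
v1: WRITE e=57  (e history now [(1, 57)])
v2: WRITE b=21  (b history now [(2, 21)])
v3: WRITE b=35  (b history now [(2, 21), (3, 35)])
v4: WRITE b=46  (b history now [(2, 21), (3, 35), (4, 46)])
READ e @v4: history=[(1, 57)] -> pick v1 -> 57
v5: WRITE c=59  (c history now [(5, 59)])
READ e @v5: history=[(1, 57)] -> pick v1 -> 57
v6: WRITE a=36  (a history now [(6, 36)])
v7: WRITE b=5  (b history now [(2, 21), (3, 35), (4, 46), (7, 5)])
READ e @v6: history=[(1, 57)] -> pick v1 -> 57
v8: WRITE e=42  (e history now [(1, 57), (8, 42)])
v9: WRITE a=57  (a history now [(6, 36), (9, 57)])
v10: WRITE d=85  (d history now [(10, 85)])
v11: WRITE a=35  (a history now [(6, 36), (9, 57), (11, 35)])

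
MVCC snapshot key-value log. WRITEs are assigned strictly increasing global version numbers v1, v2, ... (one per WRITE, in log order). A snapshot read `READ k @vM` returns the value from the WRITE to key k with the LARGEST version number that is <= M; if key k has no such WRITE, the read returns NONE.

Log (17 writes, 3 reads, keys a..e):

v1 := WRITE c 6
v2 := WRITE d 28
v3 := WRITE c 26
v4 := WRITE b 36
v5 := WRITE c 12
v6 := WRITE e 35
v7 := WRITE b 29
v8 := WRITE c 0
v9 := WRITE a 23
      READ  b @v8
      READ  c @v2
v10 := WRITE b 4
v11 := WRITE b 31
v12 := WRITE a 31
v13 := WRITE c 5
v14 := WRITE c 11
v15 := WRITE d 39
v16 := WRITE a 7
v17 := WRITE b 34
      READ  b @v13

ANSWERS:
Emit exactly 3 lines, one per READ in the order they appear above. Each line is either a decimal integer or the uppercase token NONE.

v1: WRITE c=6  (c history now [(1, 6)])
v2: WRITE d=28  (d history now [(2, 28)])
v3: WRITE c=26  (c history now [(1, 6), (3, 26)])
v4: WRITE b=36  (b history now [(4, 36)])
v5: WRITE c=12  (c history now [(1, 6), (3, 26), (5, 12)])
v6: WRITE e=35  (e history now [(6, 35)])
v7: WRITE b=29  (b history now [(4, 36), (7, 29)])
v8: WRITE c=0  (c history now [(1, 6), (3, 26), (5, 12), (8, 0)])
v9: WRITE a=23  (a history now [(9, 23)])
READ b @v8: history=[(4, 36), (7, 29)] -> pick v7 -> 29
READ c @v2: history=[(1, 6), (3, 26), (5, 12), (8, 0)] -> pick v1 -> 6
v10: WRITE b=4  (b history now [(4, 36), (7, 29), (10, 4)])
v11: WRITE b=31  (b history now [(4, 36), (7, 29), (10, 4), (11, 31)])
v12: WRITE a=31  (a history now [(9, 23), (12, 31)])
v13: WRITE c=5  (c history now [(1, 6), (3, 26), (5, 12), (8, 0), (13, 5)])
v14: WRITE c=11  (c history now [(1, 6), (3, 26), (5, 12), (8, 0), (13, 5), (14, 11)])
v15: WRITE d=39  (d history now [(2, 28), (15, 39)])
v16: WRITE a=7  (a history now [(9, 23), (12, 31), (16, 7)])
v17: WRITE b=34  (b history now [(4, 36), (7, 29), (10, 4), (11, 31), (17, 34)])
READ b @v13: history=[(4, 36), (7, 29), (10, 4), (11, 31), (17, 34)] -> pick v11 -> 31

Answer: 29
6
31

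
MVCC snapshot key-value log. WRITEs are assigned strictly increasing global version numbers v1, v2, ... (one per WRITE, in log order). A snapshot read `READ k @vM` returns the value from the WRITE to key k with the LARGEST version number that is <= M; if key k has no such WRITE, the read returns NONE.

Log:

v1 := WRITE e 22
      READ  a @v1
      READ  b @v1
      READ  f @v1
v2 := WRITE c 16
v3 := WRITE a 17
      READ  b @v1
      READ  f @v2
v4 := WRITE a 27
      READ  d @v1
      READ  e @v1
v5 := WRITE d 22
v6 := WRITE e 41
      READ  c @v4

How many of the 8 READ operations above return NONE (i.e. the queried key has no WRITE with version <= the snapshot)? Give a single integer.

Answer: 6

Derivation:
v1: WRITE e=22  (e history now [(1, 22)])
READ a @v1: history=[] -> no version <= 1 -> NONE
READ b @v1: history=[] -> no version <= 1 -> NONE
READ f @v1: history=[] -> no version <= 1 -> NONE
v2: WRITE c=16  (c history now [(2, 16)])
v3: WRITE a=17  (a history now [(3, 17)])
READ b @v1: history=[] -> no version <= 1 -> NONE
READ f @v2: history=[] -> no version <= 2 -> NONE
v4: WRITE a=27  (a history now [(3, 17), (4, 27)])
READ d @v1: history=[] -> no version <= 1 -> NONE
READ e @v1: history=[(1, 22)] -> pick v1 -> 22
v5: WRITE d=22  (d history now [(5, 22)])
v6: WRITE e=41  (e history now [(1, 22), (6, 41)])
READ c @v4: history=[(2, 16)] -> pick v2 -> 16
Read results in order: ['NONE', 'NONE', 'NONE', 'NONE', 'NONE', 'NONE', '22', '16']
NONE count = 6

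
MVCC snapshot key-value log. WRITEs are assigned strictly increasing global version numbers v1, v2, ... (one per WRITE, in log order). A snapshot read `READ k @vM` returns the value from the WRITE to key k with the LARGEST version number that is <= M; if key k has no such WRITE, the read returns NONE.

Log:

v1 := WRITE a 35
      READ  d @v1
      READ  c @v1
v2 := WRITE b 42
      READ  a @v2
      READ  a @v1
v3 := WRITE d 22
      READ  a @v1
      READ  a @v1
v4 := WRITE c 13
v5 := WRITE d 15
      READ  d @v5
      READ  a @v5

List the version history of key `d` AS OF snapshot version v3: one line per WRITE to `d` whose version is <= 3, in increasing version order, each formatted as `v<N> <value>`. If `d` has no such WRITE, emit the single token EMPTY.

Scan writes for key=d with version <= 3:
  v1 WRITE a 35 -> skip
  v2 WRITE b 42 -> skip
  v3 WRITE d 22 -> keep
  v4 WRITE c 13 -> skip
  v5 WRITE d 15 -> drop (> snap)
Collected: [(3, 22)]

Answer: v3 22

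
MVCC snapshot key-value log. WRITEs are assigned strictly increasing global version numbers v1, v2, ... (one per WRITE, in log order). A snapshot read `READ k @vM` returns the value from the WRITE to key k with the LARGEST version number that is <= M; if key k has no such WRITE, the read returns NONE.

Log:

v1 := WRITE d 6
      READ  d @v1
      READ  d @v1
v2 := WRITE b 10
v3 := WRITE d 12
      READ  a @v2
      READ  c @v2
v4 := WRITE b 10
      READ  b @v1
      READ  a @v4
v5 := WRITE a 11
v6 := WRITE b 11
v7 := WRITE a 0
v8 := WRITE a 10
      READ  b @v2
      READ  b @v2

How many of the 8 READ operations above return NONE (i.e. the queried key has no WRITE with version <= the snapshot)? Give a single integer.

Answer: 4

Derivation:
v1: WRITE d=6  (d history now [(1, 6)])
READ d @v1: history=[(1, 6)] -> pick v1 -> 6
READ d @v1: history=[(1, 6)] -> pick v1 -> 6
v2: WRITE b=10  (b history now [(2, 10)])
v3: WRITE d=12  (d history now [(1, 6), (3, 12)])
READ a @v2: history=[] -> no version <= 2 -> NONE
READ c @v2: history=[] -> no version <= 2 -> NONE
v4: WRITE b=10  (b history now [(2, 10), (4, 10)])
READ b @v1: history=[(2, 10), (4, 10)] -> no version <= 1 -> NONE
READ a @v4: history=[] -> no version <= 4 -> NONE
v5: WRITE a=11  (a history now [(5, 11)])
v6: WRITE b=11  (b history now [(2, 10), (4, 10), (6, 11)])
v7: WRITE a=0  (a history now [(5, 11), (7, 0)])
v8: WRITE a=10  (a history now [(5, 11), (7, 0), (8, 10)])
READ b @v2: history=[(2, 10), (4, 10), (6, 11)] -> pick v2 -> 10
READ b @v2: history=[(2, 10), (4, 10), (6, 11)] -> pick v2 -> 10
Read results in order: ['6', '6', 'NONE', 'NONE', 'NONE', 'NONE', '10', '10']
NONE count = 4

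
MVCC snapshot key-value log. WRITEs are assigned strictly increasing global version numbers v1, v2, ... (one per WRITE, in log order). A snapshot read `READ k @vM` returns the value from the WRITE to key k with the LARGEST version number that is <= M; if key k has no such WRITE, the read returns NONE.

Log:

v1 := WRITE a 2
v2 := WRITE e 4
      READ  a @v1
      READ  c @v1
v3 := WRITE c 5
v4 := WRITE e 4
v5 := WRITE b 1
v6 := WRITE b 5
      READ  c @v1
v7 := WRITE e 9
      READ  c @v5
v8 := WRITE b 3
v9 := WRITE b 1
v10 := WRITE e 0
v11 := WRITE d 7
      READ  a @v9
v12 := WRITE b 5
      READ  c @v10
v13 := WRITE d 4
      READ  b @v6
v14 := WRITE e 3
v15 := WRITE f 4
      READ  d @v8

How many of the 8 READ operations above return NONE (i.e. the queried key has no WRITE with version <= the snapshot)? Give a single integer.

Answer: 3

Derivation:
v1: WRITE a=2  (a history now [(1, 2)])
v2: WRITE e=4  (e history now [(2, 4)])
READ a @v1: history=[(1, 2)] -> pick v1 -> 2
READ c @v1: history=[] -> no version <= 1 -> NONE
v3: WRITE c=5  (c history now [(3, 5)])
v4: WRITE e=4  (e history now [(2, 4), (4, 4)])
v5: WRITE b=1  (b history now [(5, 1)])
v6: WRITE b=5  (b history now [(5, 1), (6, 5)])
READ c @v1: history=[(3, 5)] -> no version <= 1 -> NONE
v7: WRITE e=9  (e history now [(2, 4), (4, 4), (7, 9)])
READ c @v5: history=[(3, 5)] -> pick v3 -> 5
v8: WRITE b=3  (b history now [(5, 1), (6, 5), (8, 3)])
v9: WRITE b=1  (b history now [(5, 1), (6, 5), (8, 3), (9, 1)])
v10: WRITE e=0  (e history now [(2, 4), (4, 4), (7, 9), (10, 0)])
v11: WRITE d=7  (d history now [(11, 7)])
READ a @v9: history=[(1, 2)] -> pick v1 -> 2
v12: WRITE b=5  (b history now [(5, 1), (6, 5), (8, 3), (9, 1), (12, 5)])
READ c @v10: history=[(3, 5)] -> pick v3 -> 5
v13: WRITE d=4  (d history now [(11, 7), (13, 4)])
READ b @v6: history=[(5, 1), (6, 5), (8, 3), (9, 1), (12, 5)] -> pick v6 -> 5
v14: WRITE e=3  (e history now [(2, 4), (4, 4), (7, 9), (10, 0), (14, 3)])
v15: WRITE f=4  (f history now [(15, 4)])
READ d @v8: history=[(11, 7), (13, 4)] -> no version <= 8 -> NONE
Read results in order: ['2', 'NONE', 'NONE', '5', '2', '5', '5', 'NONE']
NONE count = 3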